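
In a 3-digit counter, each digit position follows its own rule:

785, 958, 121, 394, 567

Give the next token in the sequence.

First digit goes 7, 9, 1, 3, 5 → 7 (+2 each step, mod 10).
For the second digit, −3 each step, mod 10: 8, 5, 2, 9, 6 → 3.
Third digit — +3 each step, mod 10: 5, 8, 1, 4, 7 → 0.
Putting it together: 730.

730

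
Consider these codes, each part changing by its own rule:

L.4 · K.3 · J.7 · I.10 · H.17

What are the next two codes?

Letter: letters move back 1 place in the alphabet, so L, K, J, I, H → G → F.
Second component goes 4, 3, 7, 10, 17 → 27 → 44 (each term is the sum of the two before it).
Putting the parts together: G.27 and then F.44.

G.27, F.44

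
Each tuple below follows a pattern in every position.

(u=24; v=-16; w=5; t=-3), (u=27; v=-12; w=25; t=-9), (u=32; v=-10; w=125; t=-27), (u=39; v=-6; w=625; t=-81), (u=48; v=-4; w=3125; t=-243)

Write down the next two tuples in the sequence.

(u=59; v=0; w=15625; t=-729), (u=72; v=2; w=78125; t=-2187)

U: differences are 3, 5, 7, … (increasing by 2 each time); 24, 27, 32, 39, 48 → 59 → 72.
V goes -16, -12, -10, -6, -4 → 0 → 2 (alternating steps +4, +2, +4, +2, …).
W: ×5 each step; 5, 25, 125, 625, 3125 → 15625 → 78125.
T: ×3 each step, so -3, -9, -27, -81, -243 → -729 → -2187.
Putting the parts together: (u=59; v=0; w=15625; t=-729) and then (u=72; v=2; w=78125; t=-2187).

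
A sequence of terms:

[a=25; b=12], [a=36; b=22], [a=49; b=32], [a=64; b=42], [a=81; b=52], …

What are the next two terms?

[a=100; b=62], [a=121; b=72]

A: 25, 36, 49, 64, 81 → 100 → 121 (perfect squares: 5², 6², 7², …).
B: 12, 22, 32, 42, 52 → 62 → 72 (+10 each step).
So the next two terms are [a=100; b=62] and [a=121; b=72].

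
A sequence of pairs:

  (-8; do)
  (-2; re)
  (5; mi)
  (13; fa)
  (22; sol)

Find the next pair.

(32; la)

First part — differences are 6, 7, 8, … (increasing by 1 each time): -8, -2, 5, 13, 22 → 32.
For the note, runs through the solfège scale do→ti: do, re, mi, fa, sol → la.
Combining the parts gives (32; la).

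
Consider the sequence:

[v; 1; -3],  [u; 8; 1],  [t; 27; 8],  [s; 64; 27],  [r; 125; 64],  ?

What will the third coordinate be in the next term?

125

Second coordinate: 1, 8, 27, 64, 125 → 216 (perfect cubes: 1³, 2³, 3³, …).
Third coordinate: always the previous value of the second coordinate; -3, 1, 8, 27, 64 → 125.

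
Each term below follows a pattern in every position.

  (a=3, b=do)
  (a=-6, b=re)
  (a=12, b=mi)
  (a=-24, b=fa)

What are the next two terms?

For the a, ×(-2) each step: 3, -6, 12, -24 → 48 → -96.
B: do, re, mi, fa → sol → la (runs through the solfège scale do→ti).
So the next two terms are (a=48, b=sol) and (a=-96, b=la).

(a=48, b=sol), (a=-96, b=la)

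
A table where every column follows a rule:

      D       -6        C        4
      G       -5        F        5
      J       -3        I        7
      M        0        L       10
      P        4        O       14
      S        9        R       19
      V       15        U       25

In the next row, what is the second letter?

First letter: letters move forward 3 places in the alphabet; D, G, J, M, P, S, V → Y.
Second component goes -6, -5, -3, 0, 4, 9, 15 → 22 (differences are 1, 2, 3, … (increasing by 1 each time)).
Second letter goes C, F, I, L, O, R, U → X (letters move forward 3 places in the alphabet).
Fourth component goes 4, 5, 7, 10, 14, 19, 25 → 32 (always 10 more than the second component).

X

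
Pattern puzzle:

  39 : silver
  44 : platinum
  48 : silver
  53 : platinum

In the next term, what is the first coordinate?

57

First coordinate: alternating steps +5, +4, +5, +4, …, so 39, 44, 48, 53 → 57.
Metal goes silver, platinum, silver, platinum → silver (alternates silver ↔ platinum).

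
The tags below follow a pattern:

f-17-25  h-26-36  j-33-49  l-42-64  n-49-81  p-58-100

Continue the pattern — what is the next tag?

r-65-121

For the letter, letters move forward 2 places in the alphabet: f, h, j, l, n, p → r.
Second component: alternating steps +9, +7, +9, +7, …; 17, 26, 33, 42, 49, 58 → 65.
Third component goes 25, 36, 49, 64, 81, 100 → 121 (perfect squares: 5², 6², 7², …).
So the next tag is r-65-121.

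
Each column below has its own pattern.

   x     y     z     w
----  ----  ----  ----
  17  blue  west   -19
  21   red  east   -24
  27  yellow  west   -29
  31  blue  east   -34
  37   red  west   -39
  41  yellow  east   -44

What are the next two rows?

Column x: alternating steps +4, +6, +4, +6, …, so 17, 21, 27, 31, 37, 41 → 47 → 51.
Column y — repeats blue → red → yellow: blue, red, yellow, blue, red, yellow → blue → red.
For the column z, alternates west ↔ east: west, east, west, east, west, east → west → east.
For the column w, −5 each step: -19, -24, -29, -34, -39, -44 → -49 → -54.
So the next two rows are 47  blue  west  -49 and 51  red  east  -54.

47  blue  west  -49; 51  red  east  -54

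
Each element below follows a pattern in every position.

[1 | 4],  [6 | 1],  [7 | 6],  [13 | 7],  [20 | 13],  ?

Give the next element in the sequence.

[33 | 20]

First value goes 1, 6, 7, 13, 20 → 33 (each term is the sum of the two before it).
Second value: 4, 1, 6, 7, 13 → 20 (always the previous value of the first value).
So the next element is [33 | 20].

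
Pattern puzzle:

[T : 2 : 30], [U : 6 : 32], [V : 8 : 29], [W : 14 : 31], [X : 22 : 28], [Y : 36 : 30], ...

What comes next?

Letter — letters move forward 1 place in the alphabet: T, U, V, W, X, Y → Z.
Second entry goes 2, 6, 8, 14, 22, 36 → 58 (each term is the sum of the two before it).
For the third entry, alternating steps +2, −3, +2, −3, …: 30, 32, 29, 31, 28, 30 → 27.
So the next triple is [Z : 58 : 27].

[Z : 58 : 27]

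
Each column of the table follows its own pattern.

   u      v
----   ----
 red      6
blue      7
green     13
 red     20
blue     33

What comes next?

green  53

For the column u, repeats red → blue → green: red, blue, green, red, blue → green.
For the column v, each term is the sum of the two before it: 6, 7, 13, 20, 33 → 53.
So the next line is green  53.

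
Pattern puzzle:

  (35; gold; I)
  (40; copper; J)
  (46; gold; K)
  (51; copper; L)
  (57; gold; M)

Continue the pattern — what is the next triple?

(62; copper; N)

First component — alternating steps +5, +6, +5, +6, …: 35, 40, 46, 51, 57 → 62.
Metal goes gold, copper, gold, copper, gold → copper (alternates gold ↔ copper).
Letter: letters move forward 1 place in the alphabet; I, J, K, L, M → N.
So the next triple is (62; copper; N).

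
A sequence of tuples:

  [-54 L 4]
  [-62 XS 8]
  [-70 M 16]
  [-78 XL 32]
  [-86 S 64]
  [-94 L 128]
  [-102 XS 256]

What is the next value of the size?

M

Size: repeats L → XS → M → XL → S; L, XS, M, XL, S, L, XS → M.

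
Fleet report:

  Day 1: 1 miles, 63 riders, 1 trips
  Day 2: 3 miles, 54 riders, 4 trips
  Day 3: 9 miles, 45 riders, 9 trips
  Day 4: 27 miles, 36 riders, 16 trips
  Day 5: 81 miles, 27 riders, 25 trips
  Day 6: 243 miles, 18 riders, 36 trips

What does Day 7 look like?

For the miles, ×3 each step: 1, 3, 9, 27, 81, 243 → 729.
Riders: −9 each step; 63, 54, 45, 36, 27, 18 → 9.
Trips: perfect squares: 1², 2², 3², …, so 1, 4, 9, 16, 25, 36 → 49.
So the next row is 729 miles, 9 riders, 49 trips.

729 miles, 9 riders, 49 trips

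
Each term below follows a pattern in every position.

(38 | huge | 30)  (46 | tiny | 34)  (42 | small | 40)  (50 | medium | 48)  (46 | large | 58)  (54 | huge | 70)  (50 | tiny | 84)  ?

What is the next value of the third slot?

First slot goes 38, 46, 42, 50, 46, 54, 50 → 58 (alternating steps +8, −4, +8, −4, …).
For the size, repeats huge → tiny → small → medium → large: huge, tiny, small, medium, large, huge, tiny → small.
Third slot: 30, 34, 40, 48, 58, 70, 84 → 100 (differences are 4, 6, 8, … (increasing by 2 each time)).

100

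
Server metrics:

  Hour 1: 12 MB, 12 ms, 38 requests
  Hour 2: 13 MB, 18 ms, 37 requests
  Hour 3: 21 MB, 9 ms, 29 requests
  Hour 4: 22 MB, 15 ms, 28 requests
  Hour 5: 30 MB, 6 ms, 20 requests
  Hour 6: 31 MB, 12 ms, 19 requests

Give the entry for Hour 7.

MB: alternating steps +1, +8, +1, +8, …; 12, 13, 21, 22, 30, 31 → 39.
For the ms, alternating steps +6, −9, +6, −9, …: 12, 18, 9, 15, 6, 12 → 3.
Requests: together with the MB always sums to 50; 38, 37, 29, 28, 20, 19 → 11.
Putting it together: 39 MB, 3 ms, 11 requests.

39 MB, 3 ms, 11 requests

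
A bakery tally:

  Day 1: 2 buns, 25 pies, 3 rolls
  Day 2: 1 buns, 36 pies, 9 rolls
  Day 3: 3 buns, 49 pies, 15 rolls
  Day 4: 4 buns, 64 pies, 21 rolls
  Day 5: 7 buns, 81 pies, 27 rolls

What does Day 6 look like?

Buns — each term is the sum of the two before it: 2, 1, 3, 4, 7 → 11.
Pies: perfect squares: 5², 6², 7², …; 25, 36, 49, 64, 81 → 100.
Rolls: +6 each step, so 3, 9, 15, 21, 27 → 33.
Combining the parts gives 11 buns, 100 pies, 33 rolls.

11 buns, 100 pies, 33 rolls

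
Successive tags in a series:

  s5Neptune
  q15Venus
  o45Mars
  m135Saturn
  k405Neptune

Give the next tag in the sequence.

i1215Venus

Letter goes s, q, o, m, k → i (letters move back 2 places in the alphabet).
Second component: ×3 each step, so 5, 15, 45, 135, 405 → 1215.
Planet: repeats Neptune → Venus → Mars → Saturn; Neptune, Venus, Mars, Saturn, Neptune → Venus.
Putting it together: i1215Venus.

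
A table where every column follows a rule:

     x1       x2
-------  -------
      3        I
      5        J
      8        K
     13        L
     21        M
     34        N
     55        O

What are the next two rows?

89  P; 144  Q

Column x1 goes 3, 5, 8, 13, 21, 34, 55 → 89 → 144 (each term is the sum of the two before it).
Column x2: letters move forward 1 place in the alphabet; I, J, K, L, M, N, O → P → Q.
Putting the parts together: 89  P and then 144  Q.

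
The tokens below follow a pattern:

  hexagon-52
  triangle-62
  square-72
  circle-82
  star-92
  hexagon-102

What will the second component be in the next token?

Shape: repeats hexagon → triangle → square → circle → star, so hexagon, triangle, square, circle, star, hexagon → triangle.
Second component: 52, 62, 72, 82, 92, 102 → 112 (+10 each step).

112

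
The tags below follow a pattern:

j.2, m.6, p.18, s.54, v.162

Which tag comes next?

Letter — letters move forward 3 places in the alphabet: j, m, p, s, v → y.
Second component: ×3 each step; 2, 6, 18, 54, 162 → 486.
Combining the parts gives y.486.

y.486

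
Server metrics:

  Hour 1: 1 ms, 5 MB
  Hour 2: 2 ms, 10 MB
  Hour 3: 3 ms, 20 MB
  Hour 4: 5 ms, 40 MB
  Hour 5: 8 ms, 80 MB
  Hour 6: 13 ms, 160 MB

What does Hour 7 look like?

21 ms, 320 MB

Ms: each term is the sum of the two before it; 1, 2, 3, 5, 8, 13 → 21.
MB — ×2 each step: 5, 10, 20, 40, 80, 160 → 320.
Combining the parts gives 21 ms, 320 MB.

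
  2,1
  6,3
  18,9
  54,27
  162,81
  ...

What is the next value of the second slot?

243

Second slot: ×3 each step; 1, 3, 9, 27, 81 → 243.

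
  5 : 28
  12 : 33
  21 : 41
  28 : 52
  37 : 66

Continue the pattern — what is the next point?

First part: alternating steps +7, +9, +7, +9, …, so 5, 12, 21, 28, 37 → 44.
Second part — differences are 5, 8, 11, … (increasing by 3 each time): 28, 33, 41, 52, 66 → 83.
Combining the parts gives 44 : 83.

44 : 83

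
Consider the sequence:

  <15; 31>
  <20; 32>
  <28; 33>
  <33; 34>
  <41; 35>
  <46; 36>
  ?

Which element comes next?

First part: 15, 20, 28, 33, 41, 46 → 54 (alternating steps +5, +8, +5, +8, …).
Second part — +1 each step: 31, 32, 33, 34, 35, 36 → 37.
Putting it together: <54; 37>.

<54; 37>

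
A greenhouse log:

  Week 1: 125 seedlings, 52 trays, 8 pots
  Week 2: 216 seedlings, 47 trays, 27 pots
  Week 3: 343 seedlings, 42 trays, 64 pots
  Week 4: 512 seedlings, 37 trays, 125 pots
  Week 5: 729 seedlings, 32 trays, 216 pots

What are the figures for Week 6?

Seedlings: perfect cubes: 5³, 6³, 7³, …, so 125, 216, 343, 512, 729 → 1000.
Trays: −5 each step; 52, 47, 42, 37, 32 → 27.
Pots: 8, 27, 64, 125, 216 → 343 (perfect cubes: 2³, 3³, 4³, …).
Combining the parts gives 1000 seedlings, 27 trays, 343 pots.

1000 seedlings, 27 trays, 343 pots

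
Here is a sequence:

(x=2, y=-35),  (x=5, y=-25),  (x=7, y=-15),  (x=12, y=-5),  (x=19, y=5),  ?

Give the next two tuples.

For the x, each term is the sum of the two before it: 2, 5, 7, 12, 19 → 31 → 50.
Y: +10 each step; -35, -25, -15, -5, 5 → 15 → 25.
Putting the parts together: (x=31, y=15) and then (x=50, y=25).

(x=31, y=15), (x=50, y=25)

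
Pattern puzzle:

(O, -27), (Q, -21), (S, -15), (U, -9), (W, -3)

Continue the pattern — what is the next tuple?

(Y, 3)

Letter: O, Q, S, U, W → Y (letters move forward 2 places in the alphabet).
Second component — +6 each step: -27, -21, -15, -9, -3 → 3.
Combining the parts gives (Y, 3).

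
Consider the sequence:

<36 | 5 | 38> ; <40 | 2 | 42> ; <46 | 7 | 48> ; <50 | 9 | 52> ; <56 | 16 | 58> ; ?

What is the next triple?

<60 | 25 | 62>

First component: alternating steps +4, +6, +4, +6, …, so 36, 40, 46, 50, 56 → 60.
Second component: each term is the sum of the two before it; 5, 2, 7, 9, 16 → 25.
Third component: always 2 more than the first component, so 38, 42, 48, 52, 58 → 62.
Combining the parts gives <60 | 25 | 62>.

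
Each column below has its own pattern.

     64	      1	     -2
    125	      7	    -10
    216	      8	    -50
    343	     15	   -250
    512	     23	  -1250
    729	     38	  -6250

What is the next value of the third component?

-31250

Third component: ×5 each step; -2, -10, -50, -250, -1250, -6250 → -31250.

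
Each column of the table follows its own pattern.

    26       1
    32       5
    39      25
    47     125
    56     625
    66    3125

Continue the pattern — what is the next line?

First component: differences are 6, 7, 8, … (increasing by 1 each time); 26, 32, 39, 47, 56, 66 → 77.
Second component goes 1, 5, 25, 125, 625, 3125 → 15625 (×5 each step).
Putting it together: 77  15625.

77  15625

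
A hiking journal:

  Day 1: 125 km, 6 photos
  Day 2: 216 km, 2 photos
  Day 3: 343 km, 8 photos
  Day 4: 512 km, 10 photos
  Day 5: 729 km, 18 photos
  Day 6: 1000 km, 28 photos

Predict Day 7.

1331 km, 46 photos

Km — perfect cubes: 5³, 6³, 7³, …: 125, 216, 343, 512, 729, 1000 → 1331.
Photos: 6, 2, 8, 10, 18, 28 → 46 (each term is the sum of the two before it).
So the next line is 1331 km, 46 photos.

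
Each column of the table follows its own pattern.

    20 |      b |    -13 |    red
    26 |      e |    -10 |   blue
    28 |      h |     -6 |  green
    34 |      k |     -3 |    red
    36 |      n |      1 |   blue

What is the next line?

42  q  4  green

First component: 20, 26, 28, 34, 36 → 42 (alternating steps +6, +2, +6, +2, …).
For the letter, letters move forward 3 places in the alphabet: b, e, h, k, n → q.
Third component — alternating steps +3, +4, +3, +4, …: -13, -10, -6, -3, 1 → 4.
For the colour, repeats red → blue → green: red, blue, green, red, blue → green.
Combining the parts gives 42  q  4  green.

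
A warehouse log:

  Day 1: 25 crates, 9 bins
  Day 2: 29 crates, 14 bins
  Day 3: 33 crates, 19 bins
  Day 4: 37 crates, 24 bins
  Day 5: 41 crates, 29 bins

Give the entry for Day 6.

For the crates, +4 each step: 25, 29, 33, 37, 41 → 45.
Bins: 9, 14, 19, 24, 29 → 34 (+5 each step).
Combining the parts gives 45 crates, 34 bins.

45 crates, 34 bins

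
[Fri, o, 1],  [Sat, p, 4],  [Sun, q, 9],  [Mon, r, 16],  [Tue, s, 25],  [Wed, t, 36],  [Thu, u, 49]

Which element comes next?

Day — runs through the weekdays Mon→Sun: Fri, Sat, Sun, Mon, Tue, Wed, Thu → Fri.
For the letter, letters move forward 1 place in the alphabet: o, p, q, r, s, t, u → v.
Third part: perfect squares: 1², 2², 3², …; 1, 4, 9, 16, 25, 36, 49 → 64.
So the next element is [Fri, v, 64].

[Fri, v, 64]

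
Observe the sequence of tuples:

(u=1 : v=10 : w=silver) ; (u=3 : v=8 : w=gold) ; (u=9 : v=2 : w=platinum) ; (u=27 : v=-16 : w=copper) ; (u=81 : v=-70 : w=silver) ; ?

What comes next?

(u=243 : v=-232 : w=gold)

U: ×3 each step; 1, 3, 9, 27, 81 → 243.
V: together with the u always sums to 11; 10, 8, 2, -16, -70 → -232.
W: repeats silver → gold → platinum → copper; silver, gold, platinum, copper, silver → gold.
So the next tuple is (u=243 : v=-232 : w=gold).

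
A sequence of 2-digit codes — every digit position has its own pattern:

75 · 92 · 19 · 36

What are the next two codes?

53 then 70

First digit: 7, 9, 1, 3 → 5 → 7 (+2 each step, mod 10).
Second digit: −3 each step, mod 10; 5, 2, 9, 6 → 3 → 0.
So the next two codes are 53 and 70.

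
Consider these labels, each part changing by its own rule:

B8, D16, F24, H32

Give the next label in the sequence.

J40

Letter — letters move forward 2 places in the alphabet: B, D, F, H → J.
Second component: +8 each step; 8, 16, 24, 32 → 40.
Putting it together: J40.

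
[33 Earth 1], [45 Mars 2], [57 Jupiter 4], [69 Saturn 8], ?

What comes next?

[81 Uranus 16]

First part: +12 each step; 33, 45, 57, 69 → 81.
Planet: runs through the planets Mercury→Neptune; Earth, Mars, Jupiter, Saturn → Uranus.
Third part: 1, 2, 4, 8 → 16 (×2 each step).
Combining the parts gives [81 Uranus 16].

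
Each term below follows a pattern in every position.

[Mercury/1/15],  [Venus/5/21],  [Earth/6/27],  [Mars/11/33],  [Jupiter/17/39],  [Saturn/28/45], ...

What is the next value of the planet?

Uranus

Planet goes Mercury, Venus, Earth, Mars, Jupiter, Saturn → Uranus (runs through the planets Mercury→Neptune).
Second slot — each term is the sum of the two before it: 1, 5, 6, 11, 17, 28 → 45.
Third slot goes 15, 21, 27, 33, 39, 45 → 51 (+6 each step).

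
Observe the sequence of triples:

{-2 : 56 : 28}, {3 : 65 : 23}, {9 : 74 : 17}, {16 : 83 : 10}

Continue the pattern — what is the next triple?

{24 : 92 : 2}

For the first slot, differences are 5, 6, 7, … (increasing by 1 each time): -2, 3, 9, 16 → 24.
For the second slot, +9 each step: 56, 65, 74, 83 → 92.
Third slot: 28, 23, 17, 10 → 2 (together with the first slot always sums to 26).
Combining the parts gives {24 : 92 : 2}.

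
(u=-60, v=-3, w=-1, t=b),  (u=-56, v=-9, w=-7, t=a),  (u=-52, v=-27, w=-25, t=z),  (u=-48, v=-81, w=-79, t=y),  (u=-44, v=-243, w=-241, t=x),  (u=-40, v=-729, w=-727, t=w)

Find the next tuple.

U: +4 each step, so -60, -56, -52, -48, -44, -40 → -36.
For the v, ×3 each step: -3, -9, -27, -81, -243, -729 → -2187.
W: always 2 more than the v, so -1, -7, -25, -79, -241, -727 → -2185.
T — letters move back 1 place in the alphabet, wrapping A→Z: b, a, z, y, x, w → v.
So the next tuple is (u=-36, v=-2187, w=-2185, t=v).

(u=-36, v=-2187, w=-2185, t=v)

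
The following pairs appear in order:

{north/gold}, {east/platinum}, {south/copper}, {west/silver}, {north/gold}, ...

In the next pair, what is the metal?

platinum

Metal: gold, platinum, copper, silver, gold → platinum (repeats gold → platinum → copper → silver).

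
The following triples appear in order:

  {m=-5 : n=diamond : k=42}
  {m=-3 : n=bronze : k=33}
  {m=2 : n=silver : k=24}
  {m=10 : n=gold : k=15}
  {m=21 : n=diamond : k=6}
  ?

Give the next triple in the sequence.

{m=35 : n=bronze : k=-3}

M — differences are 2, 5, 8, … (increasing by 3 each time): -5, -3, 2, 10, 21 → 35.
N: diamond, bronze, silver, gold, diamond → bronze (repeats diamond → bronze → silver → gold).
K: 42, 33, 24, 15, 6 → -3 (−9 each step).
Combining the parts gives {m=35 : n=bronze : k=-3}.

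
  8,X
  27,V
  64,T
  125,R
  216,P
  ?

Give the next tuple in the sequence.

First part goes 8, 27, 64, 125, 216 → 343 (perfect cubes: 2³, 3³, 4³, …).
Letter: letters move back 2 places in the alphabet, so X, V, T, R, P → N.
Combining the parts gives 343,N.

343,N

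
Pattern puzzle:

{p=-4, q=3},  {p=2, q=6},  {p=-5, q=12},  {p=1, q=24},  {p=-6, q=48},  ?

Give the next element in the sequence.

For the p, alternating steps +6, −7, +6, −7, …: -4, 2, -5, 1, -6 → 0.
Q — ×2 each step: 3, 6, 12, 24, 48 → 96.
So the next element is {p=0, q=96}.

{p=0, q=96}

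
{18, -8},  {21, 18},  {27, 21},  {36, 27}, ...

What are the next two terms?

{48, 36}, {63, 48}

First coordinate: differences are 3, 6, 9, … (increasing by 3 each time); 18, 21, 27, 36 → 48 → 63.
Second coordinate: always the previous value of the first coordinate, so -8, 18, 21, 27 → 36 → 48.
So the next two terms are {48, 36} and {63, 48}.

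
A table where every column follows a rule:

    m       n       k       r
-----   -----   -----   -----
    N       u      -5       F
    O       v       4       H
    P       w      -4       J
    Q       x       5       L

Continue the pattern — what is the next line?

Column m: letters move forward 1 place in the alphabet, so N, O, P, Q → R.
Column n: letters move forward 1 place in the alphabet, so u, v, w, x → y.
Column k: alternating steps +9, −8, +9, −8, …; -5, 4, -4, 5 → -3.
For the column r, letters move forward 2 places in the alphabet: F, H, J, L → N.
Putting it together: R  y  -3  N.

R  y  -3  N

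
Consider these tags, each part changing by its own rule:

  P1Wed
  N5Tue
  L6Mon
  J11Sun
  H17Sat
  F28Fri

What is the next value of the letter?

D

Letter: P, N, L, J, H, F → D (letters move back 2 places in the alphabet).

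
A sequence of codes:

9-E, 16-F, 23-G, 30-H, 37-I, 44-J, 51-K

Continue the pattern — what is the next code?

First component: +7 each step; 9, 16, 23, 30, 37, 44, 51 → 58.
Letter — letters move forward 1 place in the alphabet: E, F, G, H, I, J, K → L.
Combining the parts gives 58-L.

58-L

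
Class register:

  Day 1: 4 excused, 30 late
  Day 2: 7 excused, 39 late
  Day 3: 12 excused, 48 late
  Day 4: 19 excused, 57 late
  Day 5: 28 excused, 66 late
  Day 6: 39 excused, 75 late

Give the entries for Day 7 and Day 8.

52 excused, 84 late; 67 excused, 93 late

For the excused, differences are 3, 5, 7, … (increasing by 2 each time): 4, 7, 12, 19, 28, 39 → 52 → 67.
Late: +9 each step; 30, 39, 48, 57, 66, 75 → 84 → 93.
So the next two rows are 52 excused, 84 late and 67 excused, 93 late.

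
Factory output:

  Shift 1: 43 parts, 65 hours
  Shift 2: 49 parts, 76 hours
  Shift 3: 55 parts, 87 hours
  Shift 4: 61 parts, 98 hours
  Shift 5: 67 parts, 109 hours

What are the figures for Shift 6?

73 parts, 120 hours

Parts: +6 each step; 43, 49, 55, 61, 67 → 73.
For the hours, +11 each step: 65, 76, 87, 98, 109 → 120.
Putting it together: 73 parts, 120 hours.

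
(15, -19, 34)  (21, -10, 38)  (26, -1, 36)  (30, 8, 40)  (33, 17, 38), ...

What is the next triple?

(35, 26, 42)

First component goes 15, 21, 26, 30, 33 → 35 (differences are 6, 5, 4, … (decreasing by 1 each time)).
Second component: -19, -10, -1, 8, 17 → 26 (+9 each step).
Third component: alternating steps +4, −2, +4, −2, …; 34, 38, 36, 40, 38 → 42.
Putting it together: (35, 26, 42).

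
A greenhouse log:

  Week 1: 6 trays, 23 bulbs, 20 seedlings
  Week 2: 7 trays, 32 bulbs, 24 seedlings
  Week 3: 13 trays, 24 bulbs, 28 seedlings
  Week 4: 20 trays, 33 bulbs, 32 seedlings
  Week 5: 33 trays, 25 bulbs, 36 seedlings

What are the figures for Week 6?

53 trays, 34 bulbs, 40 seedlings

Trays: each term is the sum of the two before it; 6, 7, 13, 20, 33 → 53.
Bulbs: alternating steps +9, −8, +9, −8, …; 23, 32, 24, 33, 25 → 34.
Seedlings: 20, 24, 28, 32, 36 → 40 (+4 each step).
So the next line is 53 trays, 34 bulbs, 40 seedlings.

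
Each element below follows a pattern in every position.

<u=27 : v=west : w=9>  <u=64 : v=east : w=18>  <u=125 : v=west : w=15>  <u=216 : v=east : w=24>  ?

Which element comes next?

U: 27, 64, 125, 216 → 343 (perfect cubes: 3³, 4³, 5³, …).
V goes west, east, west, east → west (alternates west ↔ east).
W goes 9, 18, 15, 24 → 21 (alternating steps +9, −3, +9, −3, …).
Putting it together: <u=343 : v=west : w=21>.

<u=343 : v=west : w=21>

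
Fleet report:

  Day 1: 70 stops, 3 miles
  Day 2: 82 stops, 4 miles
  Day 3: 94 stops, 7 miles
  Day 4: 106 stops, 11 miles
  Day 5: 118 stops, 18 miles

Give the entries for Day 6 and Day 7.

For the stops, +12 each step: 70, 82, 94, 106, 118 → 130 → 142.
Miles: 3, 4, 7, 11, 18 → 29 → 47 (each term is the sum of the two before it).
So the next two records are 130 stops, 29 miles and 142 stops, 47 miles.

130 stops, 29 miles; 142 stops, 47 miles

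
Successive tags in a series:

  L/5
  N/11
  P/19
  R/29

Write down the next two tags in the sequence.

T/41 then V/55

Letter — letters move forward 2 places in the alphabet: L, N, P, R → T → V.
Second component: 5, 11, 19, 29 → 41 → 55 (differences are 6, 8, 10, … (increasing by 2 each time)).
Putting the parts together: T/41 and then V/55.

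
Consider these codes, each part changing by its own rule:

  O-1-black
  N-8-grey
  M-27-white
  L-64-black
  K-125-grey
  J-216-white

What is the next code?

I-343-black

Letter: O, N, M, L, K, J → I (letters move back 1 place in the alphabet).
Second component: perfect cubes: 1³, 2³, 3³, …, so 1, 8, 27, 64, 125, 216 → 343.
Shade — repeats black → grey → white: black, grey, white, black, grey, white → black.
Putting it together: I-343-black.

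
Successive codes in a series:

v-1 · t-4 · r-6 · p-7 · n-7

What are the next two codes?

l-6 then j-4

For the letter, letters move back 2 places in the alphabet: v, t, r, p, n → l → j.
For the second component, differences are 3, 2, 1, … (decreasing by 1 each time): 1, 4, 6, 7, 7 → 6 → 4.
So the next two codes are l-6 and j-4.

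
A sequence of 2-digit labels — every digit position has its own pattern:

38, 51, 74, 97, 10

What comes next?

33

First digit goes 3, 5, 7, 9, 1 → 3 (+2 each step, mod 10).
For the second digit, +3 each step, mod 10: 8, 1, 4, 7, 0 → 3.
Putting it together: 33.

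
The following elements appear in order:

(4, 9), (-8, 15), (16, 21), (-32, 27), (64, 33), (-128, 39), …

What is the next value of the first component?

256

First component — ×(-2) each step: 4, -8, 16, -32, 64, -128 → 256.
Second component: +6 each step, so 9, 15, 21, 27, 33, 39 → 45.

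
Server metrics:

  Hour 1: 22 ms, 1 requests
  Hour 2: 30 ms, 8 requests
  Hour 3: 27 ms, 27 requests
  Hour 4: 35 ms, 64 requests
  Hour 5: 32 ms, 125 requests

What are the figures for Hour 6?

Ms — alternating steps +8, −3, +8, −3, …: 22, 30, 27, 35, 32 → 40.
Requests: perfect cubes: 1³, 2³, 3³, …, so 1, 8, 27, 64, 125 → 216.
So the next record is 40 ms, 216 requests.

40 ms, 216 requests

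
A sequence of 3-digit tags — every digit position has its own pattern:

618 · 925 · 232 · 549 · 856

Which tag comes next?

First digit goes 6, 9, 2, 5, 8 → 1 (+3 each step, mod 10).
Second digit: 1, 2, 3, 4, 5 → 6 (+1 each step, mod 10).
Third digit: −3 each step, mod 10; 8, 5, 2, 9, 6 → 3.
Combining the parts gives 163.

163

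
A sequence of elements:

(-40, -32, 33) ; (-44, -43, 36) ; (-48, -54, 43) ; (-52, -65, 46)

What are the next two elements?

(-56, -76, 53), (-60, -87, 56)

First coordinate: −4 each step; -40, -44, -48, -52 → -56 → -60.
Second coordinate — −11 each step: -32, -43, -54, -65 → -76 → -87.
Third coordinate: alternating steps +3, +7, +3, +7, …, so 33, 36, 43, 46 → 53 → 56.
So the next two elements are (-56, -76, 53) and (-60, -87, 56).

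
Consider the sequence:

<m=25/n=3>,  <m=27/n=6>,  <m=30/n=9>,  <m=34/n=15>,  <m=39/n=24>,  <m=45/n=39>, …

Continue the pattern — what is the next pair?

<m=52/n=63>

M: differences are 2, 3, 4, … (increasing by 1 each time); 25, 27, 30, 34, 39, 45 → 52.
N: each term is the sum of the two before it; 3, 6, 9, 15, 24, 39 → 63.
Combining the parts gives <m=52/n=63>.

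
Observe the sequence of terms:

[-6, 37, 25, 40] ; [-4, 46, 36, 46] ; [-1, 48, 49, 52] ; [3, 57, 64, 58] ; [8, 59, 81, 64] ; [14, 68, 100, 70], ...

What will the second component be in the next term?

70

Second component — alternating steps +9, +2, +9, +2, …: 37, 46, 48, 57, 59, 68 → 70.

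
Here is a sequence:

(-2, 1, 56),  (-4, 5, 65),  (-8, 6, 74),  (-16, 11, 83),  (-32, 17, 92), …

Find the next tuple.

First slot goes -2, -4, -8, -16, -32 → -64 (×2 each step).
Second slot: each term is the sum of the two before it; 1, 5, 6, 11, 17 → 28.
Third slot goes 56, 65, 74, 83, 92 → 101 (+9 each step).
Combining the parts gives (-64, 28, 101).

(-64, 28, 101)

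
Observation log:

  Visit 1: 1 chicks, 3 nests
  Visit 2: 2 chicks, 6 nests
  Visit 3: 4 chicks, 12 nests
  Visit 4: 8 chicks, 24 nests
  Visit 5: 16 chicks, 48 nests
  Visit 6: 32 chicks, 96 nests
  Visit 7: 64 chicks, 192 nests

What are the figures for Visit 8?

Chicks: ×2 each step; 1, 2, 4, 8, 16, 32, 64 → 128.
For the nests, ×2 each step: 3, 6, 12, 24, 48, 96, 192 → 384.
Combining the parts gives 128 chicks, 384 nests.

128 chicks, 384 nests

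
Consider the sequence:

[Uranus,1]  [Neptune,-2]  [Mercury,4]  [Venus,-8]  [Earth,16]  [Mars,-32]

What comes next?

[Jupiter,64]

For the planet, runs through the planets Mercury→Neptune: Uranus, Neptune, Mercury, Venus, Earth, Mars → Jupiter.
Second coordinate: 1, -2, 4, -8, 16, -32 → 64 (×(-2) each step).
Putting it together: [Jupiter,64].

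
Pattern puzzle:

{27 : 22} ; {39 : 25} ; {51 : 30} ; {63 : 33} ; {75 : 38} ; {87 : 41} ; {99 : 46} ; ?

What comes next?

{111 : 49}

First part: +12 each step; 27, 39, 51, 63, 75, 87, 99 → 111.
Second part: 22, 25, 30, 33, 38, 41, 46 → 49 (alternating steps +3, +5, +3, +5, …).
Putting it together: {111 : 49}.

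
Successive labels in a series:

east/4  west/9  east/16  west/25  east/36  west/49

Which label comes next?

Direction — alternates east ↔ west: east, west, east, west, east, west → east.
For the second component, differences are 5, 7, 9, … (increasing by 2 each time): 4, 9, 16, 25, 36, 49 → 64.
Combining the parts gives east/64.

east/64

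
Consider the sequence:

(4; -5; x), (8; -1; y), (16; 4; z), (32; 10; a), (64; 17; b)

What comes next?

First coordinate: ×2 each step, so 4, 8, 16, 32, 64 → 128.
Second coordinate: differences are 4, 5, 6, … (increasing by 1 each time); -5, -1, 4, 10, 17 → 25.
Letter: letters move forward 1 place in the alphabet, wrapping Z→A; x, y, z, a, b → c.
So the next element is (128; 25; c).

(128; 25; c)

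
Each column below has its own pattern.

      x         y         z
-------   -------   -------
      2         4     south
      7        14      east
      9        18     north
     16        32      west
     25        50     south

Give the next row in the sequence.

41  82  east

Column x goes 2, 7, 9, 16, 25 → 41 (each term is the sum of the two before it).
Column y: 4, 14, 18, 32, 50 → 82 (always 2 × the column x).
Column z — repeats south → east → north → west: south, east, north, west, south → east.
So the next row is 41  82  east.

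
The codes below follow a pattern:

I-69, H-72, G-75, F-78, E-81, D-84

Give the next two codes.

Letter: letters move back 1 place in the alphabet, so I, H, G, F, E, D → C → B.
Second component: 69, 72, 75, 78, 81, 84 → 87 → 90 (+3 each step).
So the next two codes are C-87 and B-90.

C-87, B-90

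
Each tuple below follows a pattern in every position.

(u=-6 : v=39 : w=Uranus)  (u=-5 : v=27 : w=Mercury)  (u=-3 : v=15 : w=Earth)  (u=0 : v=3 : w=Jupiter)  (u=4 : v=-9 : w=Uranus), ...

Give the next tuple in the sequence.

U goes -6, -5, -3, 0, 4 → 9 (differences are 1, 2, 3, … (increasing by 1 each time)).
For the v, −12 each step: 39, 27, 15, 3, -9 → -21.
W: repeats Uranus → Mercury → Earth → Jupiter, so Uranus, Mercury, Earth, Jupiter, Uranus → Mercury.
Combining the parts gives (u=9 : v=-21 : w=Mercury).

(u=9 : v=-21 : w=Mercury)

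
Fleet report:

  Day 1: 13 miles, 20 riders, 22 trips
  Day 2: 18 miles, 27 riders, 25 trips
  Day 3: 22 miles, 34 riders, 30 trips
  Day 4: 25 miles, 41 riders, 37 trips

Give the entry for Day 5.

Miles: differences are 5, 4, 3, … (decreasing by 1 each time), so 13, 18, 22, 25 → 27.
Riders: +7 each step, so 20, 27, 34, 41 → 48.
For the trips, differences are 3, 5, 7, … (increasing by 2 each time): 22, 25, 30, 37 → 46.
Putting it together: 27 miles, 48 riders, 46 trips.

27 miles, 48 riders, 46 trips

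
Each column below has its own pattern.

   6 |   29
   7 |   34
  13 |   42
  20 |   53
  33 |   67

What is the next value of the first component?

53

First component — each term is the sum of the two before it: 6, 7, 13, 20, 33 → 53.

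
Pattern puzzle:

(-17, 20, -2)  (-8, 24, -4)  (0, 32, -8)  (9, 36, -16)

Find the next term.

(17, 44, -32)

For the first component, alternating steps +9, +8, +9, +8, …: -17, -8, 0, 9 → 17.
Second component: 20, 24, 32, 36 → 44 (alternating steps +4, +8, +4, +8, …).
Third component: ×2 each step; -2, -4, -8, -16 → -32.
Putting it together: (17, 44, -32).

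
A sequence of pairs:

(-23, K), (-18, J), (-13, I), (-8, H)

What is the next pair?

First part: +5 each step; -23, -18, -13, -8 → -3.
Letter goes K, J, I, H → G (letters move back 1 place in the alphabet).
So the next pair is (-3, G).

(-3, G)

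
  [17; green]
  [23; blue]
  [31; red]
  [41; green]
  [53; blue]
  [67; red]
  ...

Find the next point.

[83; green]

First part goes 17, 23, 31, 41, 53, 67 → 83 (differences are 6, 8, 10, … (increasing by 2 each time)).
Colour — repeats green → blue → red: green, blue, red, green, blue, red → green.
Putting it together: [83; green].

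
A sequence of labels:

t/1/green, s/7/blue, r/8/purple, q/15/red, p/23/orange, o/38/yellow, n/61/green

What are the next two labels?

Letter goes t, s, r, q, p, o, n → m → l (letters move back 1 place in the alphabet).
Second component: 1, 7, 8, 15, 23, 38, 61 → 99 → 160 (each term is the sum of the two before it).
Colour goes green, blue, purple, red, orange, yellow, green → blue → purple (repeats green → blue → purple → red → orange → yellow).
So the next two labels are m/99/blue and l/160/purple.

m/99/blue, l/160/purple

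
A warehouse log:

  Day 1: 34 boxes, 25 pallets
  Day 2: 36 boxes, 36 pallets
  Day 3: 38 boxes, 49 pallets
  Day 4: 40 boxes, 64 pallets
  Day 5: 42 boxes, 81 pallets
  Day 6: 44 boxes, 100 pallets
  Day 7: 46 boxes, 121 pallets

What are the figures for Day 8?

48 boxes, 144 pallets

For the boxes, +2 each step: 34, 36, 38, 40, 42, 44, 46 → 48.
Pallets: perfect squares: 5², 6², 7², …; 25, 36, 49, 64, 81, 100, 121 → 144.
Putting it together: 48 boxes, 144 pallets.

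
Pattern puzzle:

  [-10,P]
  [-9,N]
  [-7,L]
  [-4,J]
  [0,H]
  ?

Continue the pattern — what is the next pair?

[5,F]

First component: differences are 1, 2, 3, … (increasing by 1 each time), so -10, -9, -7, -4, 0 → 5.
Letter: P, N, L, J, H → F (letters move back 2 places in the alphabet).
Putting it together: [5,F].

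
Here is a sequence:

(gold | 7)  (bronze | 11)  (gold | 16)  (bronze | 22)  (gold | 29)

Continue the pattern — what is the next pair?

Rank — alternates gold ↔ bronze: gold, bronze, gold, bronze, gold → bronze.
Second slot — differences are 4, 5, 6, … (increasing by 1 each time): 7, 11, 16, 22, 29 → 37.
Putting it together: (bronze | 37).

(bronze | 37)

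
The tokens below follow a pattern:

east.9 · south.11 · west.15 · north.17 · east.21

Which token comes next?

south.23

Direction — repeats east → south → west → north: east, south, west, north, east → south.
Second component — alternating steps +2, +4, +2, +4, …: 9, 11, 15, 17, 21 → 23.
Combining the parts gives south.23.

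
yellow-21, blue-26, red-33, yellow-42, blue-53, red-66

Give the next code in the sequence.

yellow-81

Colour — repeats yellow → blue → red: yellow, blue, red, yellow, blue, red → yellow.
Second component: differences are 5, 7, 9, … (increasing by 2 each time), so 21, 26, 33, 42, 53, 66 → 81.
Putting it together: yellow-81.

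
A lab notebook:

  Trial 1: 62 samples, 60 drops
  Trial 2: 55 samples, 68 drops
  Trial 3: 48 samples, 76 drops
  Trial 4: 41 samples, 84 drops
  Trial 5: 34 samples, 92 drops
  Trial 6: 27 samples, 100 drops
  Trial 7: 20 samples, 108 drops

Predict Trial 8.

Samples goes 62, 55, 48, 41, 34, 27, 20 → 13 (−7 each step).
Drops goes 60, 68, 76, 84, 92, 100, 108 → 116 (+8 each step).
So the next line is 13 samples, 116 drops.

13 samples, 116 drops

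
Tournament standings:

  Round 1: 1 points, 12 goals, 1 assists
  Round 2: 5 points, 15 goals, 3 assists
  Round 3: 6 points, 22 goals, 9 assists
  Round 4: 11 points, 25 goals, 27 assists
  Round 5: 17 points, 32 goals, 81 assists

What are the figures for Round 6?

28 points, 35 goals, 243 assists

Points — each term is the sum of the two before it: 1, 5, 6, 11, 17 → 28.
Goals goes 12, 15, 22, 25, 32 → 35 (alternating steps +3, +7, +3, +7, …).
Assists — ×3 each step: 1, 3, 9, 27, 81 → 243.
Putting it together: 28 points, 35 goals, 243 assists.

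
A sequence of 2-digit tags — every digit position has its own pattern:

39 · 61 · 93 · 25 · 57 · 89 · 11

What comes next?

43

First digit: 3, 6, 9, 2, 5, 8, 1 → 4 (+3 each step, mod 10).
Second digit: 9, 1, 3, 5, 7, 9, 1 → 3 (+2 each step, mod 10).
Combining the parts gives 43.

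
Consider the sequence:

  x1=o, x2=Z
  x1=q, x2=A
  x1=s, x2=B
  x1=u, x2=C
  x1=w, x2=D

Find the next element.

X1: letters move forward 2 places in the alphabet, so o, q, s, u, w → y.
X2 — letters move forward 1 place in the alphabet, wrapping Z→A: Z, A, B, C, D → E.
Putting it together: x1=y, x2=E.

x1=y, x2=E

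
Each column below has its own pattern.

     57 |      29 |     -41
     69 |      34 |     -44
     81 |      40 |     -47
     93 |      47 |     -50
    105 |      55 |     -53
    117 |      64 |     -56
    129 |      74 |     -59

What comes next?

141  85  -62

First component — +12 each step: 57, 69, 81, 93, 105, 117, 129 → 141.
Second component — differences are 5, 6, 7, … (increasing by 1 each time): 29, 34, 40, 47, 55, 64, 74 → 85.
Third component: −3 each step, so -41, -44, -47, -50, -53, -56, -59 → -62.
So the next row is 141  85  -62.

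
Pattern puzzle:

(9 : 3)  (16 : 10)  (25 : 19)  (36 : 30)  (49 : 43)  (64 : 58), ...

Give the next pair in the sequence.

First entry — perfect squares: 3², 4², 5², …: 9, 16, 25, 36, 49, 64 → 81.
Second entry: always 6 less than the first entry; 3, 10, 19, 30, 43, 58 → 75.
Combining the parts gives (81 : 75).

(81 : 75)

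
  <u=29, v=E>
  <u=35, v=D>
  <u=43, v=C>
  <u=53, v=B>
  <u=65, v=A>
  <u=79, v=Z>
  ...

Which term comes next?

<u=95, v=Y>

U: differences are 6, 8, 10, … (increasing by 2 each time); 29, 35, 43, 53, 65, 79 → 95.
V: E, D, C, B, A, Z → Y (letters move back 1 place in the alphabet, wrapping A→Z).
Combining the parts gives <u=95, v=Y>.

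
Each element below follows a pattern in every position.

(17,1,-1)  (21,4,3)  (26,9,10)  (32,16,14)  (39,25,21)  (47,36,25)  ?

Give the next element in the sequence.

For the first value, differences are 4, 5, 6, … (increasing by 1 each time): 17, 21, 26, 32, 39, 47 → 56.
For the second value, perfect squares: 1², 2², 3², …: 1, 4, 9, 16, 25, 36 → 49.
Third value: -1, 3, 10, 14, 21, 25 → 32 (alternating steps +4, +7, +4, +7, …).
So the next element is (56,49,32).

(56,49,32)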